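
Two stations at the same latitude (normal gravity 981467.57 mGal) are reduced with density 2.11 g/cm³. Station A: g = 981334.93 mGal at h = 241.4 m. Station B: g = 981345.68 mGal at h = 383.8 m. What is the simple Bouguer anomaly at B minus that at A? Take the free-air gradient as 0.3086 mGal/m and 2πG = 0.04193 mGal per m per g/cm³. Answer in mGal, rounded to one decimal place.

Δg_SB(A) = 981334.93 − 981467.57 + 0.3086×241.4 − 0.04193×2.11×241.4 = -79.50 mGal
Δg_SB(B) = 981345.68 − 981467.57 + 0.3086×383.8 − 0.04193×2.11×383.8 = -37.40 mGal
Difference = -37.40 − (-79.50) = 42.10 mGal

42.1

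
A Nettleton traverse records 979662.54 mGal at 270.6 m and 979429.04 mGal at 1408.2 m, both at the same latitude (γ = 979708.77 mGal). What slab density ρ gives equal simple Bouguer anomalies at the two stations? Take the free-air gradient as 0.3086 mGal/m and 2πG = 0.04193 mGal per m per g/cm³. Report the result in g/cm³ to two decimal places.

2.46

Δg_obs = 979429.04 − 979662.54 = -233.50 mGal over Δh = 1408.2 − 270.6 = 1137.6 m
Equal Bouguer anomalies ⇒ Δg_obs + (0.3086 − 0.04193ρ)·Δh = 0
0.3086 − 0.04193ρ = −Δg_obs/Δh = 0.20526
ρ = (0.3086 − 0.20526) / 0.04193 = 2.46 g/cm³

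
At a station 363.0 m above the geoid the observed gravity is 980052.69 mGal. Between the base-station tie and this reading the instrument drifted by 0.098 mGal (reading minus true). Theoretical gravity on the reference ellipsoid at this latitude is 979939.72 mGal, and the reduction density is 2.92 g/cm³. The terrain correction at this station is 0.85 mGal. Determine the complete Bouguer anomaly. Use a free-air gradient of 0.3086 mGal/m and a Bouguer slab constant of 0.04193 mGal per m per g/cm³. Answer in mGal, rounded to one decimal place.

Drift-corrected reading = 980052.69 − (0.098) = 980052.592 mGal
Free-air correction = 0.3086 × 363.0 = 112.02 mGal
Free-air anomaly = 980052.592 − 979939.72 + (112.02) = 224.892 mGal
Bouguer slab correction = 0.04193 × 2.92 × 363.0 = 44.44 mGal
Simple Bouguer anomaly = 224.892 − (44.44) = 180.452 mGal
Complete Bouguer anomaly = 180.452 + 0.85 = 181.302 mGal

181.3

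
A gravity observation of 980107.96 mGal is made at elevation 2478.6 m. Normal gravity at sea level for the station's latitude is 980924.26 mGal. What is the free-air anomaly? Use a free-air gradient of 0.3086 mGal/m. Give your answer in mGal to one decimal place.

Free-air correction = 0.3086 × 2478.6 = 764.90 mGal
Free-air anomaly = 980107.96 − 980924.26 + (764.90) = -51.40 mGal

-51.4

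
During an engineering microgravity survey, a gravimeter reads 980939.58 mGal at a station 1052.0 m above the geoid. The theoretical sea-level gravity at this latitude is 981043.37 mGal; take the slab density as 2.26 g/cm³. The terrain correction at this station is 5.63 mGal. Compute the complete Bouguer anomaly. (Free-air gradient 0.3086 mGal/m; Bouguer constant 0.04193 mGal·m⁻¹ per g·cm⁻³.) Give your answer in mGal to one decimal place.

Free-air correction = 0.3086 × 1052.0 = 324.65 mGal
Free-air anomaly = 980939.58 − 981043.37 + (324.65) = 220.86 mGal
Bouguer slab correction = 0.04193 × 2.26 × 1052.0 = 99.69 mGal
Simple Bouguer anomaly = 220.86 − (99.69) = 121.17 mGal
Complete Bouguer anomaly = 121.17 + 5.63 = 126.80 mGal

126.8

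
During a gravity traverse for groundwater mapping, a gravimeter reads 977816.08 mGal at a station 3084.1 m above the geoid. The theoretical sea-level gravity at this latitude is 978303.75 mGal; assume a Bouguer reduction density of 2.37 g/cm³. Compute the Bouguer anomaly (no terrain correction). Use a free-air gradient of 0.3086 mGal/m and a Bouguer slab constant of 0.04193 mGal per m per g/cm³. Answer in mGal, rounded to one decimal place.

157.6

Free-air correction = 0.3086 × 3084.1 = 951.75 mGal
Free-air anomaly = 977816.08 − 978303.75 + (951.75) = 464.08 mGal
Bouguer slab correction = 0.04193 × 2.37 × 3084.1 = 306.48 mGal
Simple Bouguer anomaly = 464.08 − (306.48) = 157.60 mGal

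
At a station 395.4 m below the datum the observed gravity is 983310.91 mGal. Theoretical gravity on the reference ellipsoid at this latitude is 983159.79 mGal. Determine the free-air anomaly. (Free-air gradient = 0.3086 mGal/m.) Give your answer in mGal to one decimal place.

Free-air correction = 0.3086 × -395.4 = -122.02 mGal
Free-air anomaly = 983310.91 − 983159.79 + (-122.02) = 29.10 mGal

29.1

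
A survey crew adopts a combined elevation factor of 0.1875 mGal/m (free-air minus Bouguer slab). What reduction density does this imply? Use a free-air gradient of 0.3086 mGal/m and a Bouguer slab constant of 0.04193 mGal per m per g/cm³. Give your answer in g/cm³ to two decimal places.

2.89

0.1875 = 0.3086 − 0.04193 × ρ
ρ = (0.3086 − 0.1875) / 0.04193 = 2.89 g/cm³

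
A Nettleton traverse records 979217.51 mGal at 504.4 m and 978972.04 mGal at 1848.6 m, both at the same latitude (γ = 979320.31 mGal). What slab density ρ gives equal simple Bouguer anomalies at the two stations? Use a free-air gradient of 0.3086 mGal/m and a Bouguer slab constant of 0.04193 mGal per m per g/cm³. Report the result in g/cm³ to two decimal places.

Δg_obs = 978972.04 − 979217.51 = -245.47 mGal over Δh = 1848.6 − 504.4 = 1344.2 m
Equal Bouguer anomalies ⇒ Δg_obs + (0.3086 − 0.04193ρ)·Δh = 0
0.3086 − 0.04193ρ = −Δg_obs/Δh = 0.18261
ρ = (0.3086 − 0.18261) / 0.04193 = 3.00 g/cm³

3.00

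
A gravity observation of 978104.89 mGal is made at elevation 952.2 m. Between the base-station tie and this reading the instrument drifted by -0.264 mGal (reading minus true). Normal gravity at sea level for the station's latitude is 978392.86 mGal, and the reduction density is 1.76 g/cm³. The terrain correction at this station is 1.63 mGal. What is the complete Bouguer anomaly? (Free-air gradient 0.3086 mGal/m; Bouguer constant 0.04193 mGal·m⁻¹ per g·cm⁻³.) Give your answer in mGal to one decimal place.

-62.5

Drift-corrected reading = 978104.89 − (-0.264) = 978105.154 mGal
Free-air correction = 0.3086 × 952.2 = 293.85 mGal
Free-air anomaly = 978105.154 − 978392.86 + (293.85) = 6.144 mGal
Bouguer slab correction = 0.04193 × 1.76 × 952.2 = 70.27 mGal
Simple Bouguer anomaly = 6.144 − (70.27) = -64.126 mGal
Complete Bouguer anomaly = -64.126 + 1.63 = -62.496 mGal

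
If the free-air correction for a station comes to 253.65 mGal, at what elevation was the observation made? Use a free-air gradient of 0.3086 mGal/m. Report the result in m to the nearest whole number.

822

h = 253.65 / 0.3086 = 821.94 m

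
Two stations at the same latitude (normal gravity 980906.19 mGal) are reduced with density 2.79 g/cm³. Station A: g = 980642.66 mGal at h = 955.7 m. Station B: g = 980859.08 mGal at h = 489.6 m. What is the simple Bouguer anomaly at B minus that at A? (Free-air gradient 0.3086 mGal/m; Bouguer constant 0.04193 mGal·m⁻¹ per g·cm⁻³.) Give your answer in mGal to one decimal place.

127.1

Δg_SB(A) = 980642.66 − 980906.19 + 0.3086×955.7 − 0.04193×2.79×955.7 = -80.40 mGal
Δg_SB(B) = 980859.08 − 980906.19 + 0.3086×489.6 − 0.04193×2.79×489.6 = 46.70 mGal
Difference = 46.70 − (-80.40) = 127.10 mGal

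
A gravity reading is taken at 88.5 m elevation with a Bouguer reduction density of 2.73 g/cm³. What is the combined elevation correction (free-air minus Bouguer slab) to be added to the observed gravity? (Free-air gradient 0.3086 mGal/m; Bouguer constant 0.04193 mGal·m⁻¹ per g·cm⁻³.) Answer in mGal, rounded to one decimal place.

Combined gradient = 0.3086 − 0.04193 × 2.73 = 0.1941311 mGal/m
Combined elevation correction = 0.1941311 × 88.5 = 17.2 mGal

17.2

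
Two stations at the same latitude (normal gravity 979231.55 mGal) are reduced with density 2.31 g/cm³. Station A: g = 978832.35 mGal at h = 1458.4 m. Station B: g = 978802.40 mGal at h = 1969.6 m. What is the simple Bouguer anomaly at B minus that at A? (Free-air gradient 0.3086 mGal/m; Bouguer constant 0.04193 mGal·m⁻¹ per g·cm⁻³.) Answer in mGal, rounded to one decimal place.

78.3

Δg_SB(A) = 978832.35 − 979231.55 + 0.3086×1458.4 − 0.04193×2.31×1458.4 = -90.40 mGal
Δg_SB(B) = 978802.40 − 979231.55 + 0.3086×1969.6 − 0.04193×2.31×1969.6 = -12.10 mGal
Difference = -12.10 − (-90.40) = 78.30 mGal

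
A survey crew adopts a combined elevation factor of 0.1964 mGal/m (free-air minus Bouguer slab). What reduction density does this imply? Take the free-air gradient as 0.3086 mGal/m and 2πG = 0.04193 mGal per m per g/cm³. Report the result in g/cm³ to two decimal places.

0.1964 = 0.3086 − 0.04193 × ρ
ρ = (0.3086 − 0.1964) / 0.04193 = 2.68 g/cm³

2.68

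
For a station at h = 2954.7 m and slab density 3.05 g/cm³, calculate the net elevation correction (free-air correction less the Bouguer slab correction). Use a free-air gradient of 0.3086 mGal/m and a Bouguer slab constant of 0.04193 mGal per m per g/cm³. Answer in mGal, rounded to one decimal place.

534.0

Combined gradient = 0.3086 − 0.04193 × 3.05 = 0.1807135 mGal/m
Combined elevation correction = 0.1807135 × 2954.7 = 534.0 mGal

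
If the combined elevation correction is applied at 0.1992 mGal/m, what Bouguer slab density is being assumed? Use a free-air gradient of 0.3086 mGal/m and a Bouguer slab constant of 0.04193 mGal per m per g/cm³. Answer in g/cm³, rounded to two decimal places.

2.61

0.1992 = 0.3086 − 0.04193 × ρ
ρ = (0.3086 − 0.1992) / 0.04193 = 2.61 g/cm³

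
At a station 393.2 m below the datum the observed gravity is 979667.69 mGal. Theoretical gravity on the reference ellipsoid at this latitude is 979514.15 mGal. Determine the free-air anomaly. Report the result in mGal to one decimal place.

32.2

Free-air correction = 0.3086 × -393.2 = -121.34 mGal
Free-air anomaly = 979667.69 − 979514.15 + (-121.34) = 32.20 mGal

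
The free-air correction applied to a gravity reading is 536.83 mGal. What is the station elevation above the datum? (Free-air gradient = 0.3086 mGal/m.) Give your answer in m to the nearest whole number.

h = 536.83 / 0.3086 = 1739.57 m

1740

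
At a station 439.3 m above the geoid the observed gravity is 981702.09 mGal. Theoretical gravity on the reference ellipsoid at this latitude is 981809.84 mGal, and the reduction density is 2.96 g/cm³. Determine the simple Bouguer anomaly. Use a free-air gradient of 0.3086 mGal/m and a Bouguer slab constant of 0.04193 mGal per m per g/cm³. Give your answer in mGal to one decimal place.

-26.7

Free-air correction = 0.3086 × 439.3 = 135.57 mGal
Free-air anomaly = 981702.09 − 981809.84 + (135.57) = 27.82 mGal
Bouguer slab correction = 0.04193 × 2.96 × 439.3 = 54.52 mGal
Simple Bouguer anomaly = 27.82 − (54.52) = -26.70 mGal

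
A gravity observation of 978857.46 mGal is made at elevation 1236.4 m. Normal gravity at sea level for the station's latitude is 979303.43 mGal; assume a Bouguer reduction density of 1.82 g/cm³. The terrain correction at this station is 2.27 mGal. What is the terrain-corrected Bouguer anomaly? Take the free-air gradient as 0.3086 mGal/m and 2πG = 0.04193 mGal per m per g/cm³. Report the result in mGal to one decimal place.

Free-air correction = 0.3086 × 1236.4 = 381.55 mGal
Free-air anomaly = 978857.46 − 979303.43 + (381.55) = -64.42 mGal
Bouguer slab correction = 0.04193 × 1.82 × 1236.4 = 94.35 mGal
Simple Bouguer anomaly = -64.42 − (94.35) = -158.77 mGal
Complete Bouguer anomaly = -158.77 + 2.27 = -156.50 mGal

-156.5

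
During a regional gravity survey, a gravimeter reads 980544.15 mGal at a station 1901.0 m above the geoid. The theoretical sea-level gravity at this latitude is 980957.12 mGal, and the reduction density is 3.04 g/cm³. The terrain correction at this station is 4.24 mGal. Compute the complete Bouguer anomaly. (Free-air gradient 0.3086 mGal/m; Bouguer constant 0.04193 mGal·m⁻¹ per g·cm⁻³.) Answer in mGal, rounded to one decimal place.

-64.4

Free-air correction = 0.3086 × 1901.0 = 586.65 mGal
Free-air anomaly = 980544.15 − 980957.12 + (586.65) = 173.68 mGal
Bouguer slab correction = 0.04193 × 3.04 × 1901.0 = 242.32 mGal
Simple Bouguer anomaly = 173.68 − (242.32) = -68.64 mGal
Complete Bouguer anomaly = -68.64 + 4.24 = -64.40 mGal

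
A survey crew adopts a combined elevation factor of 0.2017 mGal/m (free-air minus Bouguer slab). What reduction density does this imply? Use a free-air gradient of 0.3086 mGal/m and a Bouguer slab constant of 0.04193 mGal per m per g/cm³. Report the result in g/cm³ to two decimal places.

2.55

0.2017 = 0.3086 − 0.04193 × ρ
ρ = (0.3086 − 0.2017) / 0.04193 = 2.55 g/cm³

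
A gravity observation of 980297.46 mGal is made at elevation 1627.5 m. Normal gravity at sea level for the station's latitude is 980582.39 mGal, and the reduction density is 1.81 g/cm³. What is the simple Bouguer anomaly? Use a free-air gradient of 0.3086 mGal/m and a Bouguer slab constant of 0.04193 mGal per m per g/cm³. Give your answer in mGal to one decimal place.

93.8

Free-air correction = 0.3086 × 1627.5 = 502.25 mGal
Free-air anomaly = 980297.46 − 980582.39 + (502.25) = 217.32 mGal
Bouguer slab correction = 0.04193 × 1.81 × 1627.5 = 123.52 mGal
Simple Bouguer anomaly = 217.32 − (123.52) = 93.80 mGal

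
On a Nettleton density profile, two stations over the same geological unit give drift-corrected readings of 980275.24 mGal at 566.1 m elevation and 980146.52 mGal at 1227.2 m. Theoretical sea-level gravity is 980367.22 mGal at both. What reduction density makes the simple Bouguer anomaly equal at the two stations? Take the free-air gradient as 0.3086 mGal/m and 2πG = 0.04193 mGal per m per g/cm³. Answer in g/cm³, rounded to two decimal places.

2.72

Δg_obs = 980146.52 − 980275.24 = -128.72 mGal over Δh = 1227.2 − 566.1 = 661.1 m
Equal Bouguer anomalies ⇒ Δg_obs + (0.3086 − 0.04193ρ)·Δh = 0
0.3086 − 0.04193ρ = −Δg_obs/Δh = 0.19471
ρ = (0.3086 − 0.19471) / 0.04193 = 2.72 g/cm³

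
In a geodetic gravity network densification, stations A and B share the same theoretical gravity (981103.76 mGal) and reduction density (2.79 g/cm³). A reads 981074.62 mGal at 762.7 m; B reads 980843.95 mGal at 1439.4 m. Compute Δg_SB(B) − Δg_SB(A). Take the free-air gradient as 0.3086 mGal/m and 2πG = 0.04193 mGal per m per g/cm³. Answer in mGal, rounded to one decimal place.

-101.0

Δg_SB(A) = 981074.62 − 981103.76 + 0.3086×762.7 − 0.04193×2.79×762.7 = 117.00 mGal
Δg_SB(B) = 980843.95 − 981103.76 + 0.3086×1439.4 − 0.04193×2.79×1439.4 = 16.00 mGal
Difference = 16.00 − (117.00) = -101.00 mGal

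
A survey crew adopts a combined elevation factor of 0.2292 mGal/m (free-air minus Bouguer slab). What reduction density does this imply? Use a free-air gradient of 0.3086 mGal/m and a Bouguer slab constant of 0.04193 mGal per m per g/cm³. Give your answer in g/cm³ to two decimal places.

0.2292 = 0.3086 − 0.04193 × ρ
ρ = (0.3086 − 0.2292) / 0.04193 = 1.89 g/cm³

1.89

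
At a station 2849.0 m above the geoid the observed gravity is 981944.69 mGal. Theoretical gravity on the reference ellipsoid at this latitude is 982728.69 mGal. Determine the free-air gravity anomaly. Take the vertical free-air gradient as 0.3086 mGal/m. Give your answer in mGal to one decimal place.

95.2

Free-air correction = 0.3086 × 2849.0 = 879.20 mGal
Free-air anomaly = 981944.69 − 982728.69 + (879.20) = 95.20 mGal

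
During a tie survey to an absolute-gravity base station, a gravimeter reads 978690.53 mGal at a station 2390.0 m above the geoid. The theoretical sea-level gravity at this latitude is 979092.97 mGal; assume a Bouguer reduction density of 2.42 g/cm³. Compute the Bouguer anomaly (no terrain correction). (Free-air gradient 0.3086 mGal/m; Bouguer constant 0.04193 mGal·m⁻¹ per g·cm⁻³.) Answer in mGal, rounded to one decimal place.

92.6

Free-air correction = 0.3086 × 2390.0 = 737.55 mGal
Free-air anomaly = 978690.53 − 979092.97 + (737.55) = 335.11 mGal
Bouguer slab correction = 0.04193 × 2.42 × 2390.0 = 242.51 mGal
Simple Bouguer anomaly = 335.11 − (242.51) = 92.60 mGal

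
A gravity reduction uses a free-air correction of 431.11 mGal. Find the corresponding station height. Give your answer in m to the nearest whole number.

1397

h = 431.11 / 0.3086 = 1396.99 m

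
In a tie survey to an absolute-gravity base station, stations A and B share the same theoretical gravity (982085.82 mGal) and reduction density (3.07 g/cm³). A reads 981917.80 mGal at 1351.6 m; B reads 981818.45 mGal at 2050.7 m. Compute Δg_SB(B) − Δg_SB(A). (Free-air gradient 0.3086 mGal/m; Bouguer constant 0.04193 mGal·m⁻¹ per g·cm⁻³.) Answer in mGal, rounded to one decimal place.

26.4

Δg_SB(A) = 981917.80 − 982085.82 + 0.3086×1351.6 − 0.04193×3.07×1351.6 = 75.10 mGal
Δg_SB(B) = 981818.45 − 982085.82 + 0.3086×2050.7 − 0.04193×3.07×2050.7 = 101.50 mGal
Difference = 101.50 − (75.10) = 26.40 mGal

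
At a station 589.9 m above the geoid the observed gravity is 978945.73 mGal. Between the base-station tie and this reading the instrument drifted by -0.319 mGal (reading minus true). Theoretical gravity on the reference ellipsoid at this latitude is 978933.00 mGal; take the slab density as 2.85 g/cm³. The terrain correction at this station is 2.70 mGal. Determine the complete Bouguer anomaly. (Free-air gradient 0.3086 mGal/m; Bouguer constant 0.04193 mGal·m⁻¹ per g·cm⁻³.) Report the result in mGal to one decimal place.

127.3

Drift-corrected reading = 978945.73 − (-0.319) = 978946.049 mGal
Free-air correction = 0.3086 × 589.9 = 182.04 mGal
Free-air anomaly = 978946.049 − 978933.00 + (182.04) = 195.089 mGal
Bouguer slab correction = 0.04193 × 2.85 × 589.9 = 70.49 mGal
Simple Bouguer anomaly = 195.089 − (70.49) = 124.599 mGal
Complete Bouguer anomaly = 124.599 + 2.70 = 127.299 mGal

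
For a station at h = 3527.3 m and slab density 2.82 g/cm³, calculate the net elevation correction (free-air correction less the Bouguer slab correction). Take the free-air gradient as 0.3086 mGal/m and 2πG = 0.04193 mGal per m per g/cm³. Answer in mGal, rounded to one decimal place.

Combined gradient = 0.3086 − 0.04193 × 2.82 = 0.1903574 mGal/m
Combined elevation correction = 0.1903574 × 3527.3 = 671.4 mGal

671.4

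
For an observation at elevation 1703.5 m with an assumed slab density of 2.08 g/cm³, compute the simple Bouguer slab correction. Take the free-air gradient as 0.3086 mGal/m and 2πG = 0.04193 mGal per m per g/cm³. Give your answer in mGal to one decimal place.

148.6

Bouguer slab correction = 0.04193 × 2.08 × 1703.5 = 148.6 mGal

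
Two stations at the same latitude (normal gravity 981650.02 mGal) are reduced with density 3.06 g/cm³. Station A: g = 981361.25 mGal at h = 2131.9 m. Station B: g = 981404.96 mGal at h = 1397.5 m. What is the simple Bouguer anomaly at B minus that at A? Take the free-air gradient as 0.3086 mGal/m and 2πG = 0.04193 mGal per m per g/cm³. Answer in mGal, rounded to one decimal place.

-88.7

Δg_SB(A) = 981361.25 − 981650.02 + 0.3086×2131.9 − 0.04193×3.06×2131.9 = 95.60 mGal
Δg_SB(B) = 981404.96 − 981650.02 + 0.3086×1397.5 − 0.04193×3.06×1397.5 = 6.90 mGal
Difference = 6.90 − (95.60) = -88.70 mGal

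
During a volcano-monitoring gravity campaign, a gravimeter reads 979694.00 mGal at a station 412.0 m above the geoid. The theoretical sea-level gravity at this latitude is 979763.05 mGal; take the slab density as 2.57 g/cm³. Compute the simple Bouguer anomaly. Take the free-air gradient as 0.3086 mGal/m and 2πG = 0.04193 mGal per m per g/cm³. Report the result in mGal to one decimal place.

13.7

Free-air correction = 0.3086 × 412.0 = 127.14 mGal
Free-air anomaly = 979694.00 − 979763.05 + (127.14) = 58.09 mGal
Bouguer slab correction = 0.04193 × 2.57 × 412.0 = 44.40 mGal
Simple Bouguer anomaly = 58.09 − (44.40) = 13.69 mGal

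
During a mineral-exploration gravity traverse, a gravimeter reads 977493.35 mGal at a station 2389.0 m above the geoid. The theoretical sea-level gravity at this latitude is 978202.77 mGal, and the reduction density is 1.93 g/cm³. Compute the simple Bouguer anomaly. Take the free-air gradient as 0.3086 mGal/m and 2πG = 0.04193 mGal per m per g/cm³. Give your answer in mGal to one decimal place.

-165.5

Free-air correction = 0.3086 × 2389.0 = 737.25 mGal
Free-air anomaly = 977493.35 − 978202.77 + (737.25) = 27.83 mGal
Bouguer slab correction = 0.04193 × 1.93 × 2389.0 = 193.33 mGal
Simple Bouguer anomaly = 27.83 − (193.33) = -165.50 mGal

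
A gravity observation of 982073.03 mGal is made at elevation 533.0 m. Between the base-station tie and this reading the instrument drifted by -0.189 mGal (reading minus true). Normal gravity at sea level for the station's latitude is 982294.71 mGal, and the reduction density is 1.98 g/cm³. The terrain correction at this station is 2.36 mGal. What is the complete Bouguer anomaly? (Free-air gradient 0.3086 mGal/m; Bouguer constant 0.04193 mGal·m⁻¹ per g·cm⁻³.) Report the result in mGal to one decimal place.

Drift-corrected reading = 982073.03 − (-0.189) = 982073.219 mGal
Free-air correction = 0.3086 × 533.0 = 164.48 mGal
Free-air anomaly = 982073.219 − 982294.71 + (164.48) = -57.011 mGal
Bouguer slab correction = 0.04193 × 1.98 × 533.0 = 44.25 mGal
Simple Bouguer anomaly = -57.011 − (44.25) = -101.261 mGal
Complete Bouguer anomaly = -101.261 + 2.36 = -98.901 mGal

-98.9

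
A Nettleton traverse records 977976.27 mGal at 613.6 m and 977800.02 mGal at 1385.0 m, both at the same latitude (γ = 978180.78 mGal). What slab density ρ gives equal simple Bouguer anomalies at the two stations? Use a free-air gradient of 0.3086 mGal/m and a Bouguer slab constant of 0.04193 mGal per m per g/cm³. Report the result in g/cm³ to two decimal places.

1.91

Δg_obs = 977800.02 − 977976.27 = -176.25 mGal over Δh = 1385.0 − 613.6 = 771.4 m
Equal Bouguer anomalies ⇒ Δg_obs + (0.3086 − 0.04193ρ)·Δh = 0
0.3086 − 0.04193ρ = −Δg_obs/Δh = 0.22848
ρ = (0.3086 − 0.22848) / 0.04193 = 1.91 g/cm³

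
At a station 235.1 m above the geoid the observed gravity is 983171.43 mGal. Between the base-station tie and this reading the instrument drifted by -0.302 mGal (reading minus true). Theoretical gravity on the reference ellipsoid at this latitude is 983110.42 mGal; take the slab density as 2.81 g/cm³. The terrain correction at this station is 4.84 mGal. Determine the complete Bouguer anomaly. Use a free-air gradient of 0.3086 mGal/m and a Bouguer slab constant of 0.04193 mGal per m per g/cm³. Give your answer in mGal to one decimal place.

111.0

Drift-corrected reading = 983171.43 − (-0.302) = 983171.732 mGal
Free-air correction = 0.3086 × 235.1 = 72.55 mGal
Free-air anomaly = 983171.732 − 983110.42 + (72.55) = 133.862 mGal
Bouguer slab correction = 0.04193 × 2.81 × 235.1 = 27.70 mGal
Simple Bouguer anomaly = 133.862 − (27.70) = 106.162 mGal
Complete Bouguer anomaly = 106.162 + 4.84 = 111.002 mGal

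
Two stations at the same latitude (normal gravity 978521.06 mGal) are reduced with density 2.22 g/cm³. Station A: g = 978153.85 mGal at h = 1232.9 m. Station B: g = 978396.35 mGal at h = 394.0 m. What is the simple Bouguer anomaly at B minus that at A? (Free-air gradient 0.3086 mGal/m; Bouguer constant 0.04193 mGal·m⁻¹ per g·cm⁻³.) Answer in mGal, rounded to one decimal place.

61.7

Δg_SB(A) = 978153.85 − 978521.06 + 0.3086×1232.9 − 0.04193×2.22×1232.9 = -101.50 mGal
Δg_SB(B) = 978396.35 − 978521.06 + 0.3086×394.0 − 0.04193×2.22×394.0 = -39.80 mGal
Difference = -39.80 − (-101.50) = 61.70 mGal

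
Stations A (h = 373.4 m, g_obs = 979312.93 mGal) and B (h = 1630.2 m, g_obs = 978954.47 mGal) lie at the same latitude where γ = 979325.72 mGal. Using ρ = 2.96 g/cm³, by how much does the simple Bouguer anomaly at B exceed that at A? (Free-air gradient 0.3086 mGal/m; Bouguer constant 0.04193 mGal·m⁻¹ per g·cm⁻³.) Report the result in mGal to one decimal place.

-126.6

Δg_SB(A) = 979312.93 − 979325.72 + 0.3086×373.4 − 0.04193×2.96×373.4 = 56.10 mGal
Δg_SB(B) = 978954.47 − 979325.72 + 0.3086×1630.2 − 0.04193×2.96×1630.2 = -70.50 mGal
Difference = -70.50 − (56.10) = -126.60 mGal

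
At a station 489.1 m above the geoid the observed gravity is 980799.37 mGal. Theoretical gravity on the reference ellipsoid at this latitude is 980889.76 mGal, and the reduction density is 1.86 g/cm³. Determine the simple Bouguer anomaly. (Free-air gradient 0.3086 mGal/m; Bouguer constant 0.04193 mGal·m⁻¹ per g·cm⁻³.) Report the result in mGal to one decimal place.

22.4

Free-air correction = 0.3086 × 489.1 = 150.94 mGal
Free-air anomaly = 980799.37 − 980889.76 + (150.94) = 60.55 mGal
Bouguer slab correction = 0.04193 × 1.86 × 489.1 = 38.14 mGal
Simple Bouguer anomaly = 60.55 − (38.14) = 22.41 mGal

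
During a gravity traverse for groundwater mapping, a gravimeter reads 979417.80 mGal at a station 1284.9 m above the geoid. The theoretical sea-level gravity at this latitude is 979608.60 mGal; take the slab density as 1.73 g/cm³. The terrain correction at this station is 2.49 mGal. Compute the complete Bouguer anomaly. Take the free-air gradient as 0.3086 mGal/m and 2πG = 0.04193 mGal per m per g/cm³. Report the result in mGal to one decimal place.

Free-air correction = 0.3086 × 1284.9 = 396.52 mGal
Free-air anomaly = 979417.80 − 979608.60 + (396.52) = 205.72 mGal
Bouguer slab correction = 0.04193 × 1.73 × 1284.9 = 93.21 mGal
Simple Bouguer anomaly = 205.72 − (93.21) = 112.51 mGal
Complete Bouguer anomaly = 112.51 + 2.49 = 115.00 mGal

115.0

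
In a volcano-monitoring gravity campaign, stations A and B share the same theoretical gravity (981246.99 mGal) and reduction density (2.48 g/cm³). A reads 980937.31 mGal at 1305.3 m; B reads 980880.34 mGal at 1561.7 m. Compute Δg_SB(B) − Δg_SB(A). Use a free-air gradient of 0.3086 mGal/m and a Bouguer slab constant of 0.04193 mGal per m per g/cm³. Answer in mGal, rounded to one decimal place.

-4.5

Δg_SB(A) = 980937.31 − 981246.99 + 0.3086×1305.3 − 0.04193×2.48×1305.3 = -42.60 mGal
Δg_SB(B) = 980880.34 − 981246.99 + 0.3086×1561.7 − 0.04193×2.48×1561.7 = -47.10 mGal
Difference = -47.10 − (-42.60) = -4.50 mGal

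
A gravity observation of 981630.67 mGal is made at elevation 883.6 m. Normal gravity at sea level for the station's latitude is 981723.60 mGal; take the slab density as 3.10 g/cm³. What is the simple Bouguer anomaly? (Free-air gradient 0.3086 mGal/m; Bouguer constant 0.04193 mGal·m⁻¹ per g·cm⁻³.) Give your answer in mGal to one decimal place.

Free-air correction = 0.3086 × 883.6 = 272.68 mGal
Free-air anomaly = 981630.67 − 981723.60 + (272.68) = 179.75 mGal
Bouguer slab correction = 0.04193 × 3.10 × 883.6 = 114.85 mGal
Simple Bouguer anomaly = 179.75 − (114.85) = 64.90 mGal

64.9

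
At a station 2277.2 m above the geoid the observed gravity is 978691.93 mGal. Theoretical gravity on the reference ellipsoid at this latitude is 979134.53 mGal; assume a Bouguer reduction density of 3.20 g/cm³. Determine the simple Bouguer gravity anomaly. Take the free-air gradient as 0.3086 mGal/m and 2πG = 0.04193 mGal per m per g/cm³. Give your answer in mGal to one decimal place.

-45.4

Free-air correction = 0.3086 × 2277.2 = 702.74 mGal
Free-air anomaly = 978691.93 − 979134.53 + (702.74) = 260.14 mGal
Bouguer slab correction = 0.04193 × 3.20 × 2277.2 = 305.55 mGal
Simple Bouguer anomaly = 260.14 − (305.55) = -45.41 mGal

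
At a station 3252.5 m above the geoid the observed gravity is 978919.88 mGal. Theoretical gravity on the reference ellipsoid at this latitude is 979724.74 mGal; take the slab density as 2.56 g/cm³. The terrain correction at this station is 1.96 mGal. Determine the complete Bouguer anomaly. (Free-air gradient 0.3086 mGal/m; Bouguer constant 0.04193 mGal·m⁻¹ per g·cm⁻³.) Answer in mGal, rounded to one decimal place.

Free-air correction = 0.3086 × 3252.5 = 1003.72 mGal
Free-air anomaly = 978919.88 − 979724.74 + (1003.72) = 198.86 mGal
Bouguer slab correction = 0.04193 × 2.56 × 3252.5 = 349.13 mGal
Simple Bouguer anomaly = 198.86 − (349.13) = -150.27 mGal
Complete Bouguer anomaly = -150.27 + 1.96 = -148.31 mGal

-148.3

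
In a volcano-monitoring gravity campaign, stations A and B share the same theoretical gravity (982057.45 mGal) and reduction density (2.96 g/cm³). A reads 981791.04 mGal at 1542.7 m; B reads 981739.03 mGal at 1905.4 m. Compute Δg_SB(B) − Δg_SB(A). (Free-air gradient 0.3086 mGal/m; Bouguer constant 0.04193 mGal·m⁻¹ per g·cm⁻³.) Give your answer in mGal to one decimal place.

Δg_SB(A) = 981791.04 − 982057.45 + 0.3086×1542.7 − 0.04193×2.96×1542.7 = 18.20 mGal
Δg_SB(B) = 981739.03 − 982057.45 + 0.3086×1905.4 − 0.04193×2.96×1905.4 = 33.10 mGal
Difference = 33.10 − (18.20) = 14.90 mGal

14.9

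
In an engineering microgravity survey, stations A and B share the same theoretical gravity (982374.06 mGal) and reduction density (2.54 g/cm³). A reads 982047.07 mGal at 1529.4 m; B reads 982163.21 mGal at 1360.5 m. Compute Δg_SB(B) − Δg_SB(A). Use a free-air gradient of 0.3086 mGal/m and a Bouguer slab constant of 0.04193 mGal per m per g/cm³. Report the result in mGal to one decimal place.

82.0

Δg_SB(A) = 982047.07 − 982374.06 + 0.3086×1529.4 − 0.04193×2.54×1529.4 = -17.90 mGal
Δg_SB(B) = 982163.21 − 982374.06 + 0.3086×1360.5 − 0.04193×2.54×1360.5 = 64.10 mGal
Difference = 64.10 − (-17.90) = 82.00 mGal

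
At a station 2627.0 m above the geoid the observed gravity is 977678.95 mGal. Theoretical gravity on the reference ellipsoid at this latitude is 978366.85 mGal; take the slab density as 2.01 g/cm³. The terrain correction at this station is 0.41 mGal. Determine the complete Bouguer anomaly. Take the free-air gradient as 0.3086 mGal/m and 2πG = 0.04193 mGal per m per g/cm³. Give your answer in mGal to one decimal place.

Free-air correction = 0.3086 × 2627.0 = 810.69 mGal
Free-air anomaly = 977678.95 − 978366.85 + (810.69) = 122.79 mGal
Bouguer slab correction = 0.04193 × 2.01 × 2627.0 = 221.40 mGal
Simple Bouguer anomaly = 122.79 − (221.40) = -98.61 mGal
Complete Bouguer anomaly = -98.61 + 0.41 = -98.20 mGal

-98.2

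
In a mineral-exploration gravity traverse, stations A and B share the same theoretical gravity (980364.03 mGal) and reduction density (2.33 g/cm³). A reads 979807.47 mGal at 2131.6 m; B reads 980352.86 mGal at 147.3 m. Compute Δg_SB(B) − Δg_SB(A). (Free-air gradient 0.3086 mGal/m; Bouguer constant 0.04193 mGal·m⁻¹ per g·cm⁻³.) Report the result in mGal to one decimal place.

126.9

Δg_SB(A) = 979807.47 − 980364.03 + 0.3086×2131.6 − 0.04193×2.33×2131.6 = -107.00 mGal
Δg_SB(B) = 980352.86 − 980364.03 + 0.3086×147.3 − 0.04193×2.33×147.3 = 19.90 mGal
Difference = 19.90 − (-107.00) = 126.90 mGal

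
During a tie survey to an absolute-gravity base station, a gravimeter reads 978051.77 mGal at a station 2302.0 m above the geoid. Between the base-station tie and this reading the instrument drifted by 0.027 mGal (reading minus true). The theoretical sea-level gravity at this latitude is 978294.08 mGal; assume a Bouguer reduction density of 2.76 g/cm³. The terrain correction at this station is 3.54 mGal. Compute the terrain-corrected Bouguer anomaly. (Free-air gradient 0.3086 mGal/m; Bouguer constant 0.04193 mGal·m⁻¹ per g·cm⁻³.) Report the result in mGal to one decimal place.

205.2

Drift-corrected reading = 978051.77 − (0.027) = 978051.743 mGal
Free-air correction = 0.3086 × 2302.0 = 710.40 mGal
Free-air anomaly = 978051.743 − 978294.08 + (710.40) = 468.063 mGal
Bouguer slab correction = 0.04193 × 2.76 × 2302.0 = 266.40 mGal
Simple Bouguer anomaly = 468.063 − (266.40) = 201.663 mGal
Complete Bouguer anomaly = 201.663 + 3.54 = 205.203 mGal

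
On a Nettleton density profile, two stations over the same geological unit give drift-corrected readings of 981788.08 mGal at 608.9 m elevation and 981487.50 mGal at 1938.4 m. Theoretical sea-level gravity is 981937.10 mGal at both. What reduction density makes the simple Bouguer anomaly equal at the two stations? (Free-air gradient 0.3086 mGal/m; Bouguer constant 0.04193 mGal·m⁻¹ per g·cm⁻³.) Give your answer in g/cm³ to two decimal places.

Δg_obs = 981487.50 − 981788.08 = -300.58 mGal over Δh = 1938.4 − 608.9 = 1329.5 m
Equal Bouguer anomalies ⇒ Δg_obs + (0.3086 − 0.04193ρ)·Δh = 0
0.3086 − 0.04193ρ = −Δg_obs/Δh = 0.22608
ρ = (0.3086 − 0.22608) / 0.04193 = 1.97 g/cm³

1.97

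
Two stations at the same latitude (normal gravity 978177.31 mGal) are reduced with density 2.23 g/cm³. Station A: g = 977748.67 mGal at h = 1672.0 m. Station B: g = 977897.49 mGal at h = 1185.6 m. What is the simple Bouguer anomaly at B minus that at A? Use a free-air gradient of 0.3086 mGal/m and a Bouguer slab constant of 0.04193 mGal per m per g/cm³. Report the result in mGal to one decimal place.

Δg_SB(A) = 977748.67 − 978177.31 + 0.3086×1672.0 − 0.04193×2.23×1672.0 = -69.00 mGal
Δg_SB(B) = 977897.49 − 978177.31 + 0.3086×1185.6 − 0.04193×2.23×1185.6 = -24.80 mGal
Difference = -24.80 − (-69.00) = 44.20 mGal

44.2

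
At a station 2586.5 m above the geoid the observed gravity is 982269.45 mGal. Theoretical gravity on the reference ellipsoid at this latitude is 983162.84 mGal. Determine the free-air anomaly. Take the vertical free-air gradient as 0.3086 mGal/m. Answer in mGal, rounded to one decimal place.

Free-air correction = 0.3086 × 2586.5 = 798.19 mGal
Free-air anomaly = 982269.45 − 983162.84 + (798.19) = -95.20 mGal

-95.2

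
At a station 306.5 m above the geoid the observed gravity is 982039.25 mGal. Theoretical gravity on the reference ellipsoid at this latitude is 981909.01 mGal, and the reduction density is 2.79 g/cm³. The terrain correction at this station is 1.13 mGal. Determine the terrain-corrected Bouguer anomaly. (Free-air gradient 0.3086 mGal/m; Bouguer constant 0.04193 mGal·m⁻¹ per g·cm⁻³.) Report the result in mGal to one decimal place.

Free-air correction = 0.3086 × 306.5 = 94.59 mGal
Free-air anomaly = 982039.25 − 981909.01 + (94.59) = 224.83 mGal
Bouguer slab correction = 0.04193 × 2.79 × 306.5 = 35.86 mGal
Simple Bouguer anomaly = 224.83 − (35.86) = 188.97 mGal
Complete Bouguer anomaly = 188.97 + 1.13 = 190.10 mGal

190.1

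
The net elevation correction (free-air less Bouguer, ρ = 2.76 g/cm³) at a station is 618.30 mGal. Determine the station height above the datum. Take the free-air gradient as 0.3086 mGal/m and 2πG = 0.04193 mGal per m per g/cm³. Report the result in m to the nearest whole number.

Combined gradient = 0.3086 − 0.04193 × 2.76 = 0.1928732 mGal/m
h = 618.30 / 0.1928732 = 3205.73 m

3206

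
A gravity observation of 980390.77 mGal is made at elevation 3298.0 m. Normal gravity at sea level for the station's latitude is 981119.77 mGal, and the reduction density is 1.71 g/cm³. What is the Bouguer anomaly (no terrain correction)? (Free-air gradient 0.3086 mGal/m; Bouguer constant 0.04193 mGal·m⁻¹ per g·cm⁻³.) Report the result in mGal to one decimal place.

52.3

Free-air correction = 0.3086 × 3298.0 = 1017.76 mGal
Free-air anomaly = 980390.77 − 981119.77 + (1017.76) = 288.76 mGal
Bouguer slab correction = 0.04193 × 1.71 × 3298.0 = 236.47 mGal
Simple Bouguer anomaly = 288.76 − (236.47) = 52.29 mGal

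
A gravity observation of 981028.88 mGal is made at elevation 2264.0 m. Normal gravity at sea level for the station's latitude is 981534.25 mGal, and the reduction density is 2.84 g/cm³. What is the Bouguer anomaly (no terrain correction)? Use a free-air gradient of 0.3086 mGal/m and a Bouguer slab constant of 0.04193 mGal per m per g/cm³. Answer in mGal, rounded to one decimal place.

-76.3

Free-air correction = 0.3086 × 2264.0 = 698.67 mGal
Free-air anomaly = 981028.88 − 981534.25 + (698.67) = 193.30 mGal
Bouguer slab correction = 0.04193 × 2.84 × 2264.0 = 269.60 mGal
Simple Bouguer anomaly = 193.30 − (269.60) = -76.30 mGal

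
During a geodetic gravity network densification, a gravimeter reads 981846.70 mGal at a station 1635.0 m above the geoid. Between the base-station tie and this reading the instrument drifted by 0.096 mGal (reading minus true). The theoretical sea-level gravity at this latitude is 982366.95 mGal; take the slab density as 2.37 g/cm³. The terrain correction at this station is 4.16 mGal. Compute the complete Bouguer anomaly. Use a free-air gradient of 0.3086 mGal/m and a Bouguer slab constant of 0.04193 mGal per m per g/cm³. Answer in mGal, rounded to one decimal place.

Drift-corrected reading = 981846.70 − (0.096) = 981846.604 mGal
Free-air correction = 0.3086 × 1635.0 = 504.56 mGal
Free-air anomaly = 981846.604 − 982366.95 + (504.56) = -15.786 mGal
Bouguer slab correction = 0.04193 × 2.37 × 1635.0 = 162.48 mGal
Simple Bouguer anomaly = -15.786 − (162.48) = -178.266 mGal
Complete Bouguer anomaly = -178.266 + 4.16 = -174.106 mGal

-174.1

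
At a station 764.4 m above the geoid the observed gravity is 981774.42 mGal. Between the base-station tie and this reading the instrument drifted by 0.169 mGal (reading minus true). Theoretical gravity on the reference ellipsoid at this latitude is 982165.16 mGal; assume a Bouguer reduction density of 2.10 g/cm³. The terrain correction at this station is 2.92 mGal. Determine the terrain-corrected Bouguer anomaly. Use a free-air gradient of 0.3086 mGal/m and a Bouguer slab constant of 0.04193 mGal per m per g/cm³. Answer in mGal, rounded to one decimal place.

-219.4

Drift-corrected reading = 981774.42 − (0.169) = 981774.251 mGal
Free-air correction = 0.3086 × 764.4 = 235.89 mGal
Free-air anomaly = 981774.251 − 982165.16 + (235.89) = -155.019 mGal
Bouguer slab correction = 0.04193 × 2.10 × 764.4 = 67.31 mGal
Simple Bouguer anomaly = -155.019 − (67.31) = -222.329 mGal
Complete Bouguer anomaly = -222.329 + 2.92 = -219.409 mGal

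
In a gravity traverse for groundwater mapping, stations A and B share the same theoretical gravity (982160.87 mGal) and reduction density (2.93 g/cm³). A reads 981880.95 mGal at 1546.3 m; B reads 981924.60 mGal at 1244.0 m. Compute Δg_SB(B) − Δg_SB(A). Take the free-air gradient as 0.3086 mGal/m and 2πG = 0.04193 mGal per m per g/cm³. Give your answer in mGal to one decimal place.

-12.5

Δg_SB(A) = 981880.95 − 982160.87 + 0.3086×1546.3 − 0.04193×2.93×1546.3 = 7.30 mGal
Δg_SB(B) = 981924.60 − 982160.87 + 0.3086×1244.0 − 0.04193×2.93×1244.0 = -5.20 mGal
Difference = -5.20 − (7.30) = -12.50 mGal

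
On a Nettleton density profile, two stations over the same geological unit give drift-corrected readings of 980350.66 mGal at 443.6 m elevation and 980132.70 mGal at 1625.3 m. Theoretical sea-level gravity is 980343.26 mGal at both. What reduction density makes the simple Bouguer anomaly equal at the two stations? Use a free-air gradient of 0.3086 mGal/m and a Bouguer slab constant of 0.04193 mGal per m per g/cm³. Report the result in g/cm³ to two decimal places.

Δg_obs = 980132.70 − 980350.66 = -217.96 mGal over Δh = 1625.3 − 443.6 = 1181.7 m
Equal Bouguer anomalies ⇒ Δg_obs + (0.3086 − 0.04193ρ)·Δh = 0
0.3086 − 0.04193ρ = −Δg_obs/Δh = 0.18445
ρ = (0.3086 − 0.18445) / 0.04193 = 2.96 g/cm³

2.96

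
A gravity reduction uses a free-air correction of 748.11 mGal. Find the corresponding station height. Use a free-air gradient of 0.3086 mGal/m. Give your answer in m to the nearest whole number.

h = 748.11 / 0.3086 = 2424.21 m

2424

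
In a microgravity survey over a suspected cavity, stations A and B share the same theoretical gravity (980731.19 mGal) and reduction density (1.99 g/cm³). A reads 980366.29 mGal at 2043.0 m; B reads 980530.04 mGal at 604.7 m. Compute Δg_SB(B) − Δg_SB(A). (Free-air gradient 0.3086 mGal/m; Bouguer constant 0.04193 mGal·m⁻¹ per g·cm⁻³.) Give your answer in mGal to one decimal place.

-160.1

Δg_SB(A) = 980366.29 − 980731.19 + 0.3086×2043.0 − 0.04193×1.99×2043.0 = 95.10 mGal
Δg_SB(B) = 980530.04 − 980731.19 + 0.3086×604.7 − 0.04193×1.99×604.7 = -65.00 mGal
Difference = -65.00 − (95.10) = -160.10 mGal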